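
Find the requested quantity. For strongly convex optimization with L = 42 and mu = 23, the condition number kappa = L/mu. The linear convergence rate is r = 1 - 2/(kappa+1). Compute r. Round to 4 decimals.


Step 1: Compute the condition number.
kappa = L/mu = 42/23 = 1.8261
Step 2: Compute the convergence rate.
r = 1 - 2/(kappa + 1) = 1 - 2*mu/(L + mu) = (L - mu)/(L + mu) = 19/65 = 0.2923


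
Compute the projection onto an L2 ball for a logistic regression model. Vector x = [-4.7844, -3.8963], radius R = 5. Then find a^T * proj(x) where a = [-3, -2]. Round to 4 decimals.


Step 1: Compute ||x|| (intermediates to 6 decimals).
||x|| = sqrt((-4.7844)^2 + (-3.8963)^2) = 6.170222
Step 2: Project.
Since ||x|| > R, scale = R/||x|| = 5/6.170222 = 0.810344, proj(x) = scale * x
proj(x) = [-3.87701, -3.157343]
Step 3: Dot product.
a^T * proj(x) = -3*(-3.87701) - 2*(-3.157343) = 17.9457


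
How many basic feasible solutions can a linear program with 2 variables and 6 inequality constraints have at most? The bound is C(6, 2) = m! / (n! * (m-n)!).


Each vertex corresponds to some choice of n active constraints out of m, so the number of vertices is at most C(m, n) = m! / (n!(m-n)!).
m = 6, n = 2
Numerator: 6 * 5
Denominator: 2! = 2
C(6, 2) = 15


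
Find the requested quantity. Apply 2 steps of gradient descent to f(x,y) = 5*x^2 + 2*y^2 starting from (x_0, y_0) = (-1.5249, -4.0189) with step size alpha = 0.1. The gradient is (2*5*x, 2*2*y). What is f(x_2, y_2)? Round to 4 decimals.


Gradient descent on f(x,y) = 5*x^2 + 2*y^2.
Starting point: (-1.5249, -4.0189), alpha = 0.1
Step 1: grad_x = 2*5*-1.5249 = -15.249, grad_y = 2*2*-4.0189 = -16.0756
  x_1 = -1.5249 - 0.1*-15.249 = 0.0
  y_1 = -4.0189 - 0.1*-16.0756 = -2.4113
Step 2: grad_x = 2*5*0.0 = 0.0, grad_y = 2*2*-2.4113 = -9.6454
  x_2 = 0.0 - 0.1*0.0 = 0.0
  y_2 = -2.4113 - 0.1*-9.6454 = -1.4468
f(0.0, -1.4468) = 5*0.0^2 + 2*(-1.4468)^2 = 4.1865


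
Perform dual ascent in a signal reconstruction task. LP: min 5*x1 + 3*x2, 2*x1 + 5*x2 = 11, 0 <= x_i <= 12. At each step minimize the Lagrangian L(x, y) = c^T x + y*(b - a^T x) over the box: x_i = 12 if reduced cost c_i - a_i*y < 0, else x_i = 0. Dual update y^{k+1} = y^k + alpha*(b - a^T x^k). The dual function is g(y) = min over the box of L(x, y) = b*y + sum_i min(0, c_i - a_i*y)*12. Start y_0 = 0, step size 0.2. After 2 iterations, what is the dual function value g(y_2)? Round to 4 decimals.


Dual ascent for LP: min 5*x1 + 3*x2, 2*x1 + 5*x2 = 11, 0 <= x_i <= 12
Step 1: y^k = 0.0, reduced costs: (5.0, 3.0)
  x^k = (0.0, 0.0), subgradient = b - a^T x = 11.0
  y^{k+1} = 0.0 + 0.2*11.0 = 2.2
Step 2: y^k = 2.2, reduced costs: (0.6, -8.0)
  x^k = (0.0, 12.0), subgradient = b - a^T x = -49.0
  y^{k+1} = 2.2 + 0.2*-49.0 = -7.6
Dual objective at y_2 = -7.6: reduced costs (20.2, 41.0), box minimizer x = (0.0, 0.0)
g(y_2) = b*y + (c1 - a1*y)*x1 + (c2 - a2*y)*x2 = 11*(-7.6) + 20.2*0.0 + 41.0*0.0 = -83.6 + 0.0 + 0.0 = -83.6


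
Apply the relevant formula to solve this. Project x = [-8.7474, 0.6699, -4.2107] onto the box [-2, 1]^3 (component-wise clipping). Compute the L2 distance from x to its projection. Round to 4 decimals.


Project each component onto [-2, 1].
clip(-8.7474) = -2.0, clip(0.6699) = 0.6699, clip(-4.2107) = -2.0
Projection = [-2.0, 0.6699, -2.0]
Squared diffs: [45.5274, 0.0, 4.8872]
Distance = sqrt(50.4146) = 7.1003


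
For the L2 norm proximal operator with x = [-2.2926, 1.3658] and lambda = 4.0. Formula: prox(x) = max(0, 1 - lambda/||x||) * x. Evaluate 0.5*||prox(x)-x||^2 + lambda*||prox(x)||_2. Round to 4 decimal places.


Step 1: Compute ||x||.
||x|| = 2.6686
Step 2: Compute scaling factor.
scale = max(0, 1 - 4.0/2.6686) = 0.0
Step 3: prox(x) = [-0.0, 0.0]
||prox(x)|| = 0.0
Step 4: Proximal objective.
0.5*||prox-x||^2 = 3.5607
lambda*||prox|| = 0.0
Total = 3.5607


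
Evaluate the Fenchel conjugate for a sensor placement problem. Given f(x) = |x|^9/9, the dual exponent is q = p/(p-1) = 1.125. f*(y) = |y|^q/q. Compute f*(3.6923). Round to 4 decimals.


The conjugate exponent q satisfies 1/p + 1/q = 1.
p = 9, so q = 9/(9 - 1) = 1.125
|y|^q = 3.6923^1.125 = 4.3472
f*(3.6923) = 4.3472 / 1.125 = 3.8642


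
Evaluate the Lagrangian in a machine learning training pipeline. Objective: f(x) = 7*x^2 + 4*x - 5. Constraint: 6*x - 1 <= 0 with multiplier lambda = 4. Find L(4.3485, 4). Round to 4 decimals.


Step 1: Evaluate f(x).
f(4.3485) = 7*4.3485^2 + 4*4.3485 - 5 = 144.7602
Step 2: Evaluate g(x).
g(4.3485) = 6*4.3485 - 1 = 25.091
Step 3: Compute Lagrangian.
L = 144.7602 + 4*25.091 = 245.1242


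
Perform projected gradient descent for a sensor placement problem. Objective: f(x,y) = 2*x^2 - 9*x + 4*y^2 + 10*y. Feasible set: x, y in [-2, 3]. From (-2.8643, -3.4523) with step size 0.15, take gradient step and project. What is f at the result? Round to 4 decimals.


Step 1: Compute gradient at (-2.8643, -3.4523).
grad_x = 2*2*-2.8643 - 9 = -20.4572
grad_y = 2*4*-3.4523 + 10 = -17.6184
Step 2: Gradient step.
x_raw = -2.8643 - 0.15*-20.4572 = 0.2043
y_raw = -3.4523 - 0.15*-17.6184 = -0.8095
Step 3: Project onto [-2, 3].
x_proj = clip(0.2043) = 0.2043
y_proj = clip(-0.8095) = -0.8095
Step 4: Evaluate f.
f(0.2043, -0.8095) = -7.229


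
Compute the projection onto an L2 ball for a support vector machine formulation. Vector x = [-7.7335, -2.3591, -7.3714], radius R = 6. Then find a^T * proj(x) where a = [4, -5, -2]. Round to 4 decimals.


Step 1: Compute ||x|| (intermediates to 6 decimals).
||x|| = sqrt((-7.7335)^2 + (-2.3591)^2 + (-7.3714)^2) = 10.941203
Step 2: Project.
Since ||x|| > R, scale = R/||x|| = 6/10.941203 = 0.548386, proj(x) = scale * x
proj(x) = [-4.240943, -1.293697, -4.042373]
Step 3: Dot product.
a^T * proj(x) = 4*(-4.240943) - 5*(-1.293697) - 2*(-4.042373) = -2.4105


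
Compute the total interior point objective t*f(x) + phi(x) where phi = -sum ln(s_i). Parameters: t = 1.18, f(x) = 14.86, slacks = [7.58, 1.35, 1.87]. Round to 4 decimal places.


Step 1: Compute log-barrier.
ln values: [2.0255, 0.3001, 0.6259]
phi = -(2.0255 + 0.3001 + 0.6259) = -2.9516
Step 2: Compute augmented objective.
t*f(x) = 1.18*14.86 = 17.5348
Total = 17.5348 - 2.9516 = 14.5832


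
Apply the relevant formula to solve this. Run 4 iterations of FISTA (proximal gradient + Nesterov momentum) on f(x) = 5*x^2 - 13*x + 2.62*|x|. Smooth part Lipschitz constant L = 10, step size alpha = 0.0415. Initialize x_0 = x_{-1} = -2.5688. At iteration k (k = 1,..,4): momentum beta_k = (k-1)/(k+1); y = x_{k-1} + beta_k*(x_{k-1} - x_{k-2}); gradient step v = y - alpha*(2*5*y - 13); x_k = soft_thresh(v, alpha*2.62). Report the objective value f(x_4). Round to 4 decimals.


FISTA on f(x) = 5*x^2 - 13*x + 2.62*|x|
L = 10, alpha = 0.0415
Iteration 1: beta = 0.0, y = -2.5688 + 0.0*(-2.5688 + 2.5688) = -2.5688
  grad(y) = -38.688, v = y - alpha*grad = -0.9632
  prox(v) = soft_thresh(-0.9632, 0.1087) = -0.8545
Iteration 2: beta = 0.3333, y = -0.8545 + 0.3333*(-0.8545 + 2.5688) = -0.2831
  grad(y) = -15.8309, v = y - alpha*grad = 0.3739
  prox(v) = soft_thresh(0.3739, 0.1087) = 0.2652
Iteration 3: beta = 0.5, y = 0.2652 + 0.5*(0.2652 + 0.8545) = 0.825
  grad(y) = -4.75, v = y - alpha*grad = 1.0221
  prox(v) = soft_thresh(1.0221, 0.1087) = 0.9134
Iteration 4: beta = 0.6, y = 0.9134 + 0.6*(0.9134 - 0.2652) = 1.3023
  grad(y) = 0.0234, v = y - alpha*grad = 1.3014
  prox(v) = soft_thresh(1.3014, 0.1087) = 1.1926
f(x_4) = 5*1.1926^2 - 13*1.1926 + 2.62*|1.1926| = -5.2677


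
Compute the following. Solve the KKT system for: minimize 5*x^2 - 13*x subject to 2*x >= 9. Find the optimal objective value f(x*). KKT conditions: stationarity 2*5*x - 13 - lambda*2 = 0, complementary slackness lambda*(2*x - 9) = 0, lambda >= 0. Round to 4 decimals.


Step 1: Try lambda = 0 (constraint inactive).
x_unc = 13/(2*5) = 1.3
Check: 2*1.3 = 2.6 < 9 -- violated!
Step 2: Constraint must be active: 2*x = 9
x* = 9/2 = 4.5
lambda = (2*5*4.5 - 13)/2 = 16.0
Step 3: Compute optimal value.
f(x*) = 5*4.5^2 - 13*4.5 = 42.75


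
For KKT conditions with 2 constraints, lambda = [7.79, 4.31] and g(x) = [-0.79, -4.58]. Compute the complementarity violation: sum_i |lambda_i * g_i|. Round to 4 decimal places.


KKT complementary slackness check:
lambda_1 * g_1 = 7.79 * -0.79 = -6.1541
lambda_2 * g_2 = 4.31 * -4.58 = -19.7398
Total violation = 6.1541 + 19.7398 = 25.8939


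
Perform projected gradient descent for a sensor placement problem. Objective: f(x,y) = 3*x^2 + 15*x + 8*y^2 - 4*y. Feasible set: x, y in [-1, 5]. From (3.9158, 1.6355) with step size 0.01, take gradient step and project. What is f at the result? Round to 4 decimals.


Step 1: Compute gradient at (3.9158, 1.6355).
grad_x = 2*3*3.9158 + 15 = 38.4948
grad_y = 2*8*1.6355 - 4 = 22.168
Step 2: Gradient step.
x_raw = 3.9158 - 0.01*38.4948 = 3.5309
y_raw = 1.6355 - 0.01*22.168 = 1.4138
Step 3: Project onto [-1, 5].
x_proj = clip(3.5309) = 3.5309
y_proj = clip(1.4138) = 1.4138
Step 4: Evaluate f.
f(3.5309, 1.4138) = 100.6993


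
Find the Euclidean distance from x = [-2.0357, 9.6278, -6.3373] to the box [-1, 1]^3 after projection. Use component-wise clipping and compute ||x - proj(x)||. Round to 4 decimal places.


Project each component onto [-1, 1].
clip(-2.0357) = -1.0, clip(9.6278) = 1.0, clip(-6.3373) = -1.0
Projection = [-1.0, 1.0, -1.0]
Squared diffs: [1.0727, 74.4389, 28.4868]
Distance = sqrt(103.9984) = 10.198


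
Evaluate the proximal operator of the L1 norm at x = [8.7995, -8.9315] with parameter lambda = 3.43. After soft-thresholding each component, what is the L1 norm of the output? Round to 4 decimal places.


Soft-thresholding with lambda = 3.43:
prox(8.7995) = sign(8.7995)*max(|8.7995| - 3.43, 0) = 5.3695
prox(-8.9315) = sign(-8.9315)*max(|-8.9315| - 3.43, 0) = -5.5015
prox(x) = [5.3695, -5.5015]
||prox(x)||_1 = 5.3695 + 5.5015 = 10.871


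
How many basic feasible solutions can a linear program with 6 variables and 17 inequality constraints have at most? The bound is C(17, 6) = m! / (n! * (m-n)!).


Each vertex corresponds to some choice of n active constraints out of m, so the number of vertices is at most C(m, n) = m! / (n!(m-n)!).
m = 17, n = 6
Numerator: 17 * 16 * 15 * 14 * 13 * 12
Denominator: 6! = 720
C(17, 6) = 12376


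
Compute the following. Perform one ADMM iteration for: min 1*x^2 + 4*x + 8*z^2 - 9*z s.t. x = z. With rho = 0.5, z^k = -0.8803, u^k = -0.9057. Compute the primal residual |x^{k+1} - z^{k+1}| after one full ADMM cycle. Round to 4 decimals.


ADMM iteration with rho = 0.5, z^k = -0.8803, u^k = -0.9057
Step 1: x-update.
Minimize 1*x^2 + 4*x + (0.5/2)*(x + 0.8803 - 0.9057)^2
FOC: (2*1 + 0.5)*x = -4 + 0.5*(-0.8803 + 0.9057)
x^{k+1} = -1.5949
Step 2: z-update.
Minimize 8*z^2 - 9*z + (0.5/2)*(-1.5949 - z - 0.9057)^2
FOC: (2*8 + 0.5)*z = 9 + 0.5*(-1.5949 - 0.9057)
z^{k+1} = 0.4697
Step 3: u-update.
u^{k+1} = -0.9057 - 1.5949 - 0.4697 = -2.9703
Step 4: Primal residual = |-1.5949 - 0.4697| = 2.0646


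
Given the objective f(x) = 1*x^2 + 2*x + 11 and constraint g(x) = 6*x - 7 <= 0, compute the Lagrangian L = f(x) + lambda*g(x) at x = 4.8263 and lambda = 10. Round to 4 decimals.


Step 1: Evaluate f(x).
f(4.8263) = 1*4.8263^2 + 2*4.8263 + 11 = 43.9458
Step 2: Evaluate g(x).
g(4.8263) = 6*4.8263 - 7 = 21.9578
Step 3: Compute Lagrangian.
L = 43.9458 + 10*21.9578 = 263.5238


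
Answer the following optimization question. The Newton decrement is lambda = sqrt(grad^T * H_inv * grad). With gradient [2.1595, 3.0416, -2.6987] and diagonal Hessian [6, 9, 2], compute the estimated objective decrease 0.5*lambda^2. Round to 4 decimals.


Step 1: H is diagonal, so H^(-1) * g = [0.3599, 0.338, -1.3494].
Step 2: g^T H^(-1) g = sum_i g_i^2 / H_ii
  = (2.1595)^2/6 + (3.0416)^2/9 + (-2.6987)^2/2
  = 0.7772 + 1.0279 + 3.6415 = 5.4467
Step 3: Objective decrease = 0.5 * g^T H^(-1) g = 2.7233


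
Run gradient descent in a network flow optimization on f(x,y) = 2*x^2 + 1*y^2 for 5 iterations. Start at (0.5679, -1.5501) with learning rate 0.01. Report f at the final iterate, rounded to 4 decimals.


Gradient descent on f(x,y) = 2*x^2 + 1*y^2.
Starting point: (0.5679, -1.5501), alpha = 0.01
Step 1: grad_x = 2*2*0.5679 = 2.2716, grad_y = 2*1*-1.5501 = -3.1002
  x_1 = 0.5679 - 0.01*2.2716 = 0.5452
  y_1 = -1.5501 - 0.01*-3.1002 = -1.5191
Step 2: grad_x = 2*2*0.5452 = 2.1807, grad_y = 2*1*-1.5191 = -3.0382
  x_2 = 0.5452 - 0.01*2.1807 = 0.5234
  y_2 = -1.5191 - 0.01*-3.0382 = -1.4887
Step 3: grad_x = 2*2*0.5234 = 2.0935, grad_y = 2*1*-1.4887 = -2.9774
  x_3 = 0.5234 - 0.01*2.0935 = 0.5024
  y_3 = -1.4887 - 0.01*-2.9774 = -1.4589
Step 4: grad_x = 2*2*0.5024 = 2.0098, grad_y = 2*1*-1.4589 = -2.9179
  x_4 = 0.5024 - 0.01*2.0098 = 0.4823
  y_4 = -1.4589 - 0.01*-2.9179 = -1.4298
Step 5: grad_x = 2*2*0.4823 = 1.9294, grad_y = 2*1*-1.4298 = -2.8595
  x_5 = 0.4823 - 0.01*1.9294 = 0.4631
  y_5 = -1.4298 - 0.01*-2.8595 = -1.4012
f(0.4631, -1.4012) = 2*0.4631^2 + 1*(-1.4012)^2 = 2.3921


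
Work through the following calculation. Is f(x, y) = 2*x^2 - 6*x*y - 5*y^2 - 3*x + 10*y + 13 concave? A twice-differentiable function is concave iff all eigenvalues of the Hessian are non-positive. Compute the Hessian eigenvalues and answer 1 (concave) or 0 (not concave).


The Hessian of f(x,y) = 2*x^2 - 6*x*y - 5*y^2 - 3*x + 10*y + 13 is:
H = [[4, -6], [-6, -10]]
Trace = 4 - 10 = -6
Determinant = 4*-10 - (-6)^2 = -76
Discriminant = (-6)^2 - 4*-76 = 340.0
Eigenvalues: lambda_1 = -12.2195, lambda_2 = 6.2195
The function is not concave.

0


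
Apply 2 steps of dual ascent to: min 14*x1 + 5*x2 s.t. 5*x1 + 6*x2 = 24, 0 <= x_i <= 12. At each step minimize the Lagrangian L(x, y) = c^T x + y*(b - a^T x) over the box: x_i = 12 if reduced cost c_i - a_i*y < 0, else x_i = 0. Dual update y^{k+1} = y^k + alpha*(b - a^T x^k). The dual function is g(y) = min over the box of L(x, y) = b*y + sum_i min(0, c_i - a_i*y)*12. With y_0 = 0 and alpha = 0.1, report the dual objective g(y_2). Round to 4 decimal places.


Dual ascent for LP: min 14*x1 + 5*x2, 5*x1 + 6*x2 = 24, 0 <= x_i <= 12
Step 1: y^k = 0.0, reduced costs: (14.0, 5.0)
  x^k = (0.0, 0.0), subgradient = b - a^T x = 24.0
  y^{k+1} = 0.0 + 0.1*24.0 = 2.4
Step 2: y^k = 2.4, reduced costs: (2.0, -9.4)
  x^k = (0.0, 12.0), subgradient = b - a^T x = -48.0
  y^{k+1} = 2.4 + 0.1*-48.0 = -2.4
Dual objective at y_2 = -2.4: reduced costs (26.0, 19.4), box minimizer x = (0.0, 0.0)
g(y_2) = b*y + (c1 - a1*y)*x1 + (c2 - a2*y)*x2 = 24*(-2.4) + 26.0*0.0 + 19.4*0.0 = -57.6 + 0.0 + 0.0 = -57.6


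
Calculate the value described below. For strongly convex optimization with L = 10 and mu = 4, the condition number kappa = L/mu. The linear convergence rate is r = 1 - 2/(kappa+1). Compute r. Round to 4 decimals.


Step 1: Compute the condition number.
kappa = L/mu = 10/4 = 2.5
Step 2: Compute the convergence rate.
r = 1 - 2/(kappa + 1) = 1 - 2*mu/(L + mu) = (L - mu)/(L + mu) = 6/14 = 0.4286


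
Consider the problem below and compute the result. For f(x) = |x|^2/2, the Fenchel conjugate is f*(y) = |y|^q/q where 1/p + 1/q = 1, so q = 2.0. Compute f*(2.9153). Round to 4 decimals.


The conjugate exponent q satisfies 1/p + 1/q = 1.
p = 2, so q = 2/(2 - 1) = 2.0
|y|^q = 2.9153^2.0 = 8.499
f*(2.9153) = 8.499 / 2.0 = 4.2495


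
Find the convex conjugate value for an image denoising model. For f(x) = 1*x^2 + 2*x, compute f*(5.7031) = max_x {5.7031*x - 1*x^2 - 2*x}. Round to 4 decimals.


f*(y) = sup_x {y*x - a*x^2 - b*x} = sup_x {(y-b)*x - a*x^2}
FOC: (y - b) - 2a*x = 0 => x* = (y - b)/(2a)
x* = (5.7031 - 2)/(2*1) = 1.8516
f*(5.7031) = (y-b)^2/(4a) = (5.7031 - 2)^2/(4*1)
= 13.7129/4 = 3.4282


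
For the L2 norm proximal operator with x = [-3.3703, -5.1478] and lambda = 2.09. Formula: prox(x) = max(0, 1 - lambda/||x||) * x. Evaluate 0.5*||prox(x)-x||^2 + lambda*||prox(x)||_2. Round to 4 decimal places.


Step 1: Compute ||x||.
||x|| = 6.1529
Step 2: Compute scaling factor.
scale = max(0, 1 - 2.09/6.1529) = 0.6603
Step 3: prox(x) = [-2.2255, -3.3992]
||prox(x)|| = 4.0629
Step 4: Proximal objective.
0.5*||prox-x||^2 = 2.1841
lambda*||prox|| = 8.4915
Total = 10.6756


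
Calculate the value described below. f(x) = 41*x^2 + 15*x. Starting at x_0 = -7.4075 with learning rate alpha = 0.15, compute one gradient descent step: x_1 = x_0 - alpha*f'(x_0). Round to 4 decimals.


We compute the gradient at x_0 and apply the update.
f'(x) = 82*x + 15
f'(-7.4075) = 82*-7.4075 + 15 = -592.415
x_1 = -7.4075 - 0.15*-592.415 = 81.4548


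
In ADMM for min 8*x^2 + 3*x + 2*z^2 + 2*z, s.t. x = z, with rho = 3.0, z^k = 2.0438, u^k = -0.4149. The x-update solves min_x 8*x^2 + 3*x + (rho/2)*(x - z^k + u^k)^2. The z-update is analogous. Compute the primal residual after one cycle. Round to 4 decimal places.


ADMM iteration with rho = 3.0, z^k = 2.0438, u^k = -0.4149
Step 1: x-update.
Minimize 8*x^2 + 3*x + (3.0/2)*(x - 2.0438 - 0.4149)^2
FOC: (2*8 + 3.0)*x = -3 + 3.0*(2.0438 + 0.4149)
x^{k+1} = 0.2303
Step 2: z-update.
Minimize 2*z^2 + 2*z + (3.0/2)*(0.2303 - z - 0.4149)^2
FOC: (2*2 + 3.0)*z = -2 + 3.0*(0.2303 - 0.4149)
z^{k+1} = -0.3648
Step 3: u-update.
u^{k+1} = -0.4149 + 0.2303 + 0.3648 = 0.1802
Step 4: Primal residual = |0.2303 + 0.3648| = 0.5951


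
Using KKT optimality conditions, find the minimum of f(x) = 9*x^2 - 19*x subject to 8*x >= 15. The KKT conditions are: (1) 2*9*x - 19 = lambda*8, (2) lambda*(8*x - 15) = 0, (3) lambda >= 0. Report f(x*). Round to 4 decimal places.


Step 1: Try lambda = 0 (constraint inactive).
x_unc = 19/(2*9) = 1.0556
Check: 8*1.0556 = 8.4448 < 15 -- violated!
Step 2: Constraint must be active: 8*x = 15
x* = 15/8 = 1.875
lambda = (2*9*1.875 - 19)/8 = 1.8438
Step 3: Compute optimal value.
f(x*) = 9*1.875^2 - 19*1.875 = -3.9844


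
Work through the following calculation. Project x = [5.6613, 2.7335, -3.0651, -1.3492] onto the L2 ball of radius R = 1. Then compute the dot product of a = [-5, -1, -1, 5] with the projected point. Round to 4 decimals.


Step 1: Compute ||x|| (intermediates to 6 decimals).
||x|| = sqrt(5.6613^2 + 2.7335^2 + (-3.0651)^2 + (-1.3492)^2) = 7.123027
Step 2: Project.
Since ||x|| > R, scale = R/||x|| = 1/7.123027 = 0.14039, proj(x) = scale * x
proj(x) = [0.79479, 0.383756, -0.430309, -0.189414]
Step 3: Dot product.
a^T * proj(x) = -5*0.79479 - 1*0.383756 - 1*(-0.430309) + 5*(-0.189414) = -4.8745


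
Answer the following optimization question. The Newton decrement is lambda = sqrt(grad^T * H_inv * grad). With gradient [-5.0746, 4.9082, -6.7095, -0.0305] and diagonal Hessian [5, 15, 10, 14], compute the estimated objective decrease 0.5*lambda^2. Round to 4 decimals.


Step 1: H is diagonal, so H^(-1) * g = [-1.0149, 0.3272, -0.671, -0.0022].
Step 2: g^T H^(-1) g = sum_i g_i^2 / H_ii
  = (-5.0746)^2/5 + (4.9082)^2/15 + (-6.7095)^2/10 + (-0.0305)^2/14
  = 5.1503 + 1.606 + 4.5017 + 0.0001 = 11.2581
Step 3: Objective decrease = 0.5 * g^T H^(-1) g = 5.6291


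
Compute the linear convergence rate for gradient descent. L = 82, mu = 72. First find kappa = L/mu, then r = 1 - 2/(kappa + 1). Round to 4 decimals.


Step 1: Compute the condition number.
kappa = L/mu = 82/72 = 1.1389
Step 2: Compute the convergence rate.
r = 1 - 2/(kappa + 1) = 1 - 2*mu/(L + mu) = (L - mu)/(L + mu) = 10/154 = 0.0649


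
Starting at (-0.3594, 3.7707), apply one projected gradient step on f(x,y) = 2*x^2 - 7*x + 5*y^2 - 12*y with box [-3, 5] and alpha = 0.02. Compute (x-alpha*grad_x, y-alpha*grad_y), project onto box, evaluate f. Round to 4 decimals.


Step 1: Compute gradient at (-0.3594, 3.7707).
grad_x = 2*2*-0.3594 - 7 = -8.4376
grad_y = 2*5*3.7707 - 12 = 25.707
Step 2: Gradient step.
x_raw = -0.3594 - 0.02*-8.4376 = -0.1906
y_raw = 3.7707 - 0.02*25.707 = 3.2566
Step 3: Project onto [-3, 5].
x_proj = clip(-0.1906) = -0.1906
y_proj = clip(3.2566) = 3.2566
Step 4: Evaluate f.
f(-0.1906, 3.2566) = 15.3544


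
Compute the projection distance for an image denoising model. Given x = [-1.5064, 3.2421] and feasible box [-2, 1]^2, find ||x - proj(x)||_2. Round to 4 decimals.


Project each component onto [-2, 1].
clip(-1.5064) = -1.5064, clip(3.2421) = 1.0
Projection = [-1.5064, 1.0]
Squared diffs: [0.0, 5.027]
Distance = sqrt(5.027) = 2.2421


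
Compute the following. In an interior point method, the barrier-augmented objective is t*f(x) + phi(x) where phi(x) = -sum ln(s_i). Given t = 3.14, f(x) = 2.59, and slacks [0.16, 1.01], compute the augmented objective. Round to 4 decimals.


Step 1: Compute log-barrier.
ln values: [-1.8326, 0.01]
phi = -(-1.8326 + 0.01) = 1.8226
Step 2: Compute augmented objective.
t*f(x) = 3.14*2.59 = 8.1326
Total = 8.1326 + 1.8226 = 9.9552


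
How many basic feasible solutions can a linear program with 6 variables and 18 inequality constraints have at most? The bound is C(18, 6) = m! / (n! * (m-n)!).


Each vertex corresponds to some choice of n active constraints out of m, so the number of vertices is at most C(m, n) = m! / (n!(m-n)!).
m = 18, n = 6
Numerator: 18 * 17 * 16 * 15 * 14 * 13
Denominator: 6! = 720
C(18, 6) = 18564


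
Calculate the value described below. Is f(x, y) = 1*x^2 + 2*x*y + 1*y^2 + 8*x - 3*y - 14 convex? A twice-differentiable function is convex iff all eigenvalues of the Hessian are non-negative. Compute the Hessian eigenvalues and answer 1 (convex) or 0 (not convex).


The Hessian of f(x,y) = 1*x^2 + 2*x*y + 1*y^2 + 8*x - 3*y - 14 is:
H = [[2, 2], [2, 2]]
Trace = 2 + 2 = 4
Determinant = 2*2 - (2)^2 = 0
Discriminant = (4)^2 - 4*0 = 16.0
Eigenvalues: lambda_1 = 0.0, lambda_2 = 4.0
The function is convex.

1


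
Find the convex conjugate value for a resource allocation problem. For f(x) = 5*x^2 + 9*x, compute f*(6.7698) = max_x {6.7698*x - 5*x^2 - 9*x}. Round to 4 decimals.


f*(y) = sup_x {y*x - a*x^2 - b*x} = sup_x {(y-b)*x - a*x^2}
FOC: (y - b) - 2a*x = 0 => x* = (y - b)/(2a)
x* = (6.7698 - 9)/(2*5) = -0.223
f*(6.7698) = (y-b)^2/(4a) = (6.7698 - 9)^2/(4*5)
= 4.9738/20 = 0.2487


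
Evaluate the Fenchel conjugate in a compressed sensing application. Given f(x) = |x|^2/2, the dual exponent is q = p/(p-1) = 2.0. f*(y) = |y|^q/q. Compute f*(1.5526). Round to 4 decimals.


The conjugate exponent q satisfies 1/p + 1/q = 1.
p = 2, so q = 2/(2 - 1) = 2.0
|y|^q = 1.5526^2.0 = 2.4106
f*(1.5526) = 2.4106 / 2.0 = 1.2053


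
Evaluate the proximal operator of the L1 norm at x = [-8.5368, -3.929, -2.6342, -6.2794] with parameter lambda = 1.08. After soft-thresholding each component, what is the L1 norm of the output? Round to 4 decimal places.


Soft-thresholding with lambda = 1.08:
prox(-8.5368) = sign(-8.5368)*max(|-8.5368| - 1.08, 0) = -7.4568
prox(-3.929) = sign(-3.929)*max(|-3.929| - 1.08, 0) = -2.849
prox(-2.6342) = sign(-2.6342)*max(|-2.6342| - 1.08, 0) = -1.5542
prox(-6.2794) = sign(-6.2794)*max(|-6.2794| - 1.08, 0) = -5.1994
prox(x) = [-7.4568, -2.849, -1.5542, -5.1994]
||prox(x)||_1 = 7.4568 + 2.849 + 1.5542 + 5.1994 = 17.0594


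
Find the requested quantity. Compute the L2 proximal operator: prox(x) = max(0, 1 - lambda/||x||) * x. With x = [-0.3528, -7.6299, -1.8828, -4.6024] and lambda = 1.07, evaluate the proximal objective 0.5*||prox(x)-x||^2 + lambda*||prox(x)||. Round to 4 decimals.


Step 1: Compute ||x||.
||x|| = 9.1141
Step 2: Compute scaling factor.
scale = max(0, 1 - 1.07/9.1141) = 0.8826
Step 3: prox(x) = [-0.3114, -6.7341, -1.6618, -4.0621]
||prox(x)|| = 8.0441
Step 4: Proximal objective.
0.5*||prox-x||^2 = 0.5725
lambda*||prox|| = 8.6072
Total = 9.1796


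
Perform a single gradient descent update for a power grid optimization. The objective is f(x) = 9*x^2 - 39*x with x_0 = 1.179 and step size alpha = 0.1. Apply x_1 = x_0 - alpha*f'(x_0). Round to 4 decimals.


We compute the gradient at x_0 and apply the update.
f'(x) = 18*x - 39
f'(1.179) = 18*1.179 - 39 = -17.778
x_1 = 1.179 - 0.1*-17.778 = 2.9568


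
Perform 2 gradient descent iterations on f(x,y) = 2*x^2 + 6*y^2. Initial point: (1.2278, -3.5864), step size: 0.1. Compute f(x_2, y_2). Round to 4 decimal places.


Gradient descent on f(x,y) = 2*x^2 + 6*y^2.
Starting point: (1.2278, -3.5864), alpha = 0.1
Step 1: grad_x = 2*2*1.2278 = 4.9112, grad_y = 2*6*-3.5864 = -43.0368
  x_1 = 1.2278 - 0.1*4.9112 = 0.7367
  y_1 = -3.5864 - 0.1*-43.0368 = 0.7173
Step 2: grad_x = 2*2*0.7367 = 2.9467, grad_y = 2*6*0.7173 = 8.6074
  x_2 = 0.7367 - 0.1*2.9467 = 0.442
  y_2 = 0.7173 - 0.1*8.6074 = -0.1435
f(0.442, -0.1435) = 2*0.442^2 + 6*(-0.1435)^2 = 0.5142


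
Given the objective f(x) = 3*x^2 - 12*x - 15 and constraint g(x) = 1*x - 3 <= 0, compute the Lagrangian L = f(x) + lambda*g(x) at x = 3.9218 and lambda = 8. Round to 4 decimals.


Step 1: Evaluate f(x).
f(3.9218) = 3*3.9218^2 - 12*3.9218 - 15 = -15.9201
Step 2: Evaluate g(x).
g(3.9218) = 1*3.9218 - 3 = 0.9218
Step 3: Compute Lagrangian.
L = -15.9201 + 8*0.9218 = -8.5457


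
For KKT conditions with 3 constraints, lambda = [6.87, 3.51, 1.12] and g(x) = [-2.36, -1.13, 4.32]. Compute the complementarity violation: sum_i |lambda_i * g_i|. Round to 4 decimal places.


KKT complementary slackness check:
lambda_1 * g_1 = 6.87 * -2.36 = -16.2132
lambda_2 * g_2 = 3.51 * -1.13 = -3.9663
lambda_3 * g_3 = 1.12 * 4.32 = 4.8384
Total violation = 16.2132 + 3.9663 + 4.8384 = 25.0179


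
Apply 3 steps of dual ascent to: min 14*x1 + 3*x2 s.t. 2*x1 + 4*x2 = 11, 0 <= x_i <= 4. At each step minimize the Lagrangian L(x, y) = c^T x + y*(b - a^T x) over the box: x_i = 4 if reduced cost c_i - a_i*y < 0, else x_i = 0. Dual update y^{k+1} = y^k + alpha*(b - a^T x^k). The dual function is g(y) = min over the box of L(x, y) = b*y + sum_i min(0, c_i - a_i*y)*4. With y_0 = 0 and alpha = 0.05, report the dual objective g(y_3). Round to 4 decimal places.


Dual ascent for LP: min 14*x1 + 3*x2, 2*x1 + 4*x2 = 11, 0 <= x_i <= 4
Step 1: y^k = 0.0, reduced costs: (14.0, 3.0)
  x^k = (0.0, 0.0), subgradient = b - a^T x = 11.0
  y^{k+1} = 0.0 + 0.05*11.0 = 0.55
Step 2: y^k = 0.55, reduced costs: (12.9, 0.8)
  x^k = (0.0, 0.0), subgradient = b - a^T x = 11.0
  y^{k+1} = 0.55 + 0.05*11.0 = 1.1
Step 3: y^k = 1.1, reduced costs: (11.8, -1.4)
  x^k = (0.0, 4.0), subgradient = b - a^T x = -5.0
  y^{k+1} = 1.1 + 0.05*-5.0 = 0.85
Dual objective at y_3 = 0.85: reduced costs (12.3, -0.4), box minimizer x = (0.0, 4.0)
g(y_3) = b*y + (c1 - a1*y)*x1 + (c2 - a2*y)*x2 = 11*0.85 + 12.3*0.0 + (-0.4)*4.0 = 9.35 + 0.0 - 1.6 = 7.75


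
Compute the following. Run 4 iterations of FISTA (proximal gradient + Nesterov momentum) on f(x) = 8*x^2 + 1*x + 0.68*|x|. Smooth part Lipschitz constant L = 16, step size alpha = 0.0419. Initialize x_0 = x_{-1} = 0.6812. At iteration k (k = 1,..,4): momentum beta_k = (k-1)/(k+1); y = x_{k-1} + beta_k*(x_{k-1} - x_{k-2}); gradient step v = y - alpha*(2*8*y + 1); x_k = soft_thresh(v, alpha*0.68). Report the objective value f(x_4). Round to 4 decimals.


FISTA on f(x) = 8*x^2 + 1*x + 0.68*|x|
L = 16, alpha = 0.0419
Iteration 1: beta = 0.0, y = 0.6812 + 0.0*(0.6812 - 0.6812) = 0.6812
  grad(y) = 11.8992, v = y - alpha*grad = 0.1826
  prox(v) = soft_thresh(0.1826, 0.0285) = 0.1541
Iteration 2: beta = 0.3333, y = 0.1541 + 0.3333*(0.1541 - 0.6812) = -0.0216
  grad(y) = 0.6551, v = y - alpha*grad = -0.049
  prox(v) = soft_thresh(-0.049, 0.0285) = -0.0205
Iteration 3: beta = 0.5, y = -0.0205 + 0.5*(-0.0205 - 0.1541) = -0.1078
  grad(y) = -0.7254, v = y - alpha*grad = -0.0774
  prox(v) = soft_thresh(-0.0774, 0.0285) = -0.049
Iteration 4: beta = 0.6, y = -0.049 + 0.6*(-0.049 + 0.0205) = -0.066
  grad(y) = -0.0562, v = y - alpha*grad = -0.0637
  prox(v) = soft_thresh(-0.0637, 0.0285) = -0.0352
f(x_4) = 8*(-0.0352)^2 + 1*(-0.0352) + 0.68*|-0.0352| = -0.0014


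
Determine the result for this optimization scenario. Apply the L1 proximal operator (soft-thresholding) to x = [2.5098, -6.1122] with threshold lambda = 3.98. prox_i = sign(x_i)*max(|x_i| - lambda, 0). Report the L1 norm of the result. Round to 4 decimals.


Soft-thresholding with lambda = 3.98:
prox(2.5098) = sign(2.5098)*max(|2.5098| - 3.98, 0) = 0.0
prox(-6.1122) = sign(-6.1122)*max(|-6.1122| - 3.98, 0) = -2.1322
prox(x) = [0.0, -2.1322]
||prox(x)||_1 = 0.0 + 2.1322 = 2.1322


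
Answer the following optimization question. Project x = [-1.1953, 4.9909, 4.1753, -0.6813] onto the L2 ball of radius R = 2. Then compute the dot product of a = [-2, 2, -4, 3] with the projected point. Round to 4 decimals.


Step 1: Compute ||x|| (intermediates to 6 decimals).
||x|| = sqrt((-1.1953)^2 + 4.9909^2 + 4.1753^2 + (-0.6813)^2) = 6.650949
Step 2: Project.
Since ||x|| > R, scale = R/||x|| = 2/6.650949 = 0.300709, proj(x) = scale * x
proj(x) = [-0.359437, 1.500809, 1.25555, -0.204873]
Step 3: Dot product.
a^T * proj(x) = -2*(-0.359437) + 2*1.500809 - 4*1.25555 + 3*(-0.204873) = -1.9163


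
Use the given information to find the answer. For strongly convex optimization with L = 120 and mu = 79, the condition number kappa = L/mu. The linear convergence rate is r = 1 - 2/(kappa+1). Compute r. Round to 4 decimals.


Step 1: Compute the condition number.
kappa = L/mu = 120/79 = 1.519
Step 2: Compute the convergence rate.
r = 1 - 2/(kappa + 1) = 1 - 2*mu/(L + mu) = (L - mu)/(L + mu) = 41/199 = 0.206


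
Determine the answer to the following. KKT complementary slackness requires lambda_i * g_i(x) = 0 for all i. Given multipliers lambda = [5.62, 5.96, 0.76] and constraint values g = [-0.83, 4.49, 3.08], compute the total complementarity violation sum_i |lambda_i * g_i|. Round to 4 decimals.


KKT complementary slackness check:
lambda_1 * g_1 = 5.62 * -0.83 = -4.6646
lambda_2 * g_2 = 5.96 * 4.49 = 26.7604
lambda_3 * g_3 = 0.76 * 3.08 = 2.3408
Total violation = 4.6646 + 26.7604 + 2.3408 = 33.7658


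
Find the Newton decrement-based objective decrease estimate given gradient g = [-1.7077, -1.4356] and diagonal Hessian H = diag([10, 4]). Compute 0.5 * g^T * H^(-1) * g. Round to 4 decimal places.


Step 1: H is diagonal, so H^(-1) * g = [-0.1708, -0.3589].
Step 2: g^T H^(-1) g = sum_i g_i^2 / H_ii
  = (-1.7077)^2/10 + (-1.4356)^2/4
  = 0.2916 + 0.5152 = 0.8069
Step 3: Objective decrease = 0.5 * g^T H^(-1) g = 0.4034


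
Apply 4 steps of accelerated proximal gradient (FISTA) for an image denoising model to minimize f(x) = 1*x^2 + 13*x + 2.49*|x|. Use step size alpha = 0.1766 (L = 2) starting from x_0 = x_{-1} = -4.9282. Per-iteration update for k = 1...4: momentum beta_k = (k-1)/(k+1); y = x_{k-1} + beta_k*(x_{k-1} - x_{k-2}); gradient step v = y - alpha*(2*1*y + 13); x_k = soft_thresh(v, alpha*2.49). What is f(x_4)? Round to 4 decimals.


FISTA on f(x) = 1*x^2 + 13*x + 2.49*|x|
L = 2, alpha = 0.1766
Iteration 1: beta = 0.0, y = -4.9282 + 0.0*(-4.9282 + 4.9282) = -4.9282
  grad(y) = 3.1436, v = y - alpha*grad = -5.4834
  prox(v) = soft_thresh(-5.4834, 0.4397) = -5.0436
Iteration 2: beta = 0.3333, y = -5.0436 + 0.3333*(-5.0436 + 4.9282) = -5.0821
  grad(y) = 2.8358, v = y - alpha*grad = -5.5829
  prox(v) = soft_thresh(-5.5829, 0.4397) = -5.1432
Iteration 3: beta = 0.5, y = -5.1432 + 0.5*(-5.1432 + 5.0436) = -5.1929
  grad(y) = 2.6141, v = y - alpha*grad = -5.6546
  prox(v) = soft_thresh(-5.6546, 0.4397) = -5.2149
Iteration 4: beta = 0.6, y = -5.2149 + 0.6*(-5.2149 + 5.1432) = -5.2579
  grad(y) = 2.4843, v = y - alpha*grad = -5.6966
  prox(v) = soft_thresh(-5.6966, 0.4397) = -5.2569
f(x_4) = 1*(-5.2569)^2 + 13*(-5.2569) + 2.49*|-5.2569| = -27.615


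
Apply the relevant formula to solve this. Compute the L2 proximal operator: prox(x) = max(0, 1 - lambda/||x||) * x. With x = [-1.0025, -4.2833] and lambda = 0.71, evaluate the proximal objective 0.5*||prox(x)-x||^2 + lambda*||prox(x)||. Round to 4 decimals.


Step 1: Compute ||x||.
||x|| = 4.3991
Step 2: Compute scaling factor.
scale = max(0, 1 - 0.71/4.3991) = 0.8386
Step 3: prox(x) = [-0.8407, -3.592]
||prox(x)|| = 3.6891
Step 4: Proximal objective.
0.5*||prox-x||^2 = 0.2521
lambda*||prox|| = 2.6193
Total = 2.8713


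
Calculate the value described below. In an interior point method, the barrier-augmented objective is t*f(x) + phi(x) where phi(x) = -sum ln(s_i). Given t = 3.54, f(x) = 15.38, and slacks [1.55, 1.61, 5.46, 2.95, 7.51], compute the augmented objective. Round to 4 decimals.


Step 1: Compute log-barrier.
ln values: [0.4383, 0.4762, 1.6974, 1.0818, 2.0162]
phi = -(0.4383 + 0.4762 + 1.6974 + 1.0818 + 2.0162) = -5.71
Step 2: Compute augmented objective.
t*f(x) = 3.54*15.38 = 54.4452
Total = 54.4452 - 5.71 = 48.7352


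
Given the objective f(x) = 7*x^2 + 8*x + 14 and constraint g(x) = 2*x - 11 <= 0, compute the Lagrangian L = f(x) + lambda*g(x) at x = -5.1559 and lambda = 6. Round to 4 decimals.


Step 1: Evaluate f(x).
f(-5.1559) = 7*(-5.1559)^2 + 8*(-5.1559) + 14 = 158.8359
Step 2: Evaluate g(x).
g(-5.1559) = 2*-5.1559 - 11 = -21.3118
Step 3: Compute Lagrangian.
L = 158.8359 + 6*-21.3118 = 30.9651


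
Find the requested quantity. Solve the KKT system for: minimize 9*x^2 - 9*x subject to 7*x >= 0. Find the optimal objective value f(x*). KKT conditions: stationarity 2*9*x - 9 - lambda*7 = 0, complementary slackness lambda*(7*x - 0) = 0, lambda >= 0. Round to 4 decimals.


Step 1: Try lambda = 0 (constraint inactive).
Stationarity: 2*9*x - 9 = 0
x* = 9/(2*9) = 0.5
Check constraint: 7*0.5 = 3.5 >= 0 -- satisfied.
Step 2: Compute optimal value.
f(x*) = 9*0.5^2 - 9*0.5 = -2.25


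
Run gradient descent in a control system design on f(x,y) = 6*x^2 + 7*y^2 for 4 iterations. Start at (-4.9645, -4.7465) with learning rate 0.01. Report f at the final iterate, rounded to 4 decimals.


Gradient descent on f(x,y) = 6*x^2 + 7*y^2.
Starting point: (-4.9645, -4.7465), alpha = 0.01
Step 1: grad_x = 2*6*-4.9645 = -59.574, grad_y = 2*7*-4.7465 = -66.451
  x_1 = -4.9645 - 0.01*-59.574 = -4.3688
  y_1 = -4.7465 - 0.01*-66.451 = -4.082
Step 2: grad_x = 2*6*-4.3688 = -52.4251, grad_y = 2*7*-4.082 = -57.1479
  x_2 = -4.3688 - 0.01*-52.4251 = -3.8445
  y_2 = -4.082 - 0.01*-57.1479 = -3.5105
Step 3: grad_x = 2*6*-3.8445 = -46.1341, grad_y = 2*7*-3.5105 = -49.1472
  x_3 = -3.8445 - 0.01*-46.1341 = -3.3832
  y_3 = -3.5105 - 0.01*-49.1472 = -3.019
Step 4: grad_x = 2*6*-3.3832 = -40.598, grad_y = 2*7*-3.019 = -42.2666
  x_4 = -3.3832 - 0.01*-40.598 = -2.9772
  y_4 = -3.019 - 0.01*-42.2666 = -2.5964
f(-2.9772, -2.5964) = 6*(-2.9772)^2 + 7*(-2.5964)^2 = 100.37


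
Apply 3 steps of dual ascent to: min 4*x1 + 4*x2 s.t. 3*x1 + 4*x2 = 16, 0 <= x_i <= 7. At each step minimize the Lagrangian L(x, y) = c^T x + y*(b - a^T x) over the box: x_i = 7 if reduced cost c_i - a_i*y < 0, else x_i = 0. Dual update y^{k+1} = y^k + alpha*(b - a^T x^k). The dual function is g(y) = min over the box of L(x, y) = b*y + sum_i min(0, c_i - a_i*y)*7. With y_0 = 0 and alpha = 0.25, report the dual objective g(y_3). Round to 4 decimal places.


Dual ascent for LP: min 4*x1 + 4*x2, 3*x1 + 4*x2 = 16, 0 <= x_i <= 7
Step 1: y^k = 0.0, reduced costs: (4.0, 4.0)
  x^k = (0.0, 0.0), subgradient = b - a^T x = 16.0
  y^{k+1} = 0.0 + 0.25*16.0 = 4.0
Step 2: y^k = 4.0, reduced costs: (-8.0, -12.0)
  x^k = (7.0, 7.0), subgradient = b - a^T x = -33.0
  y^{k+1} = 4.0 + 0.25*-33.0 = -4.25
Step 3: y^k = -4.25, reduced costs: (16.75, 21.0)
  x^k = (0.0, 0.0), subgradient = b - a^T x = 16.0
  y^{k+1} = -4.25 + 0.25*16.0 = -0.25
Dual objective at y_3 = -0.25: reduced costs (4.75, 5.0), box minimizer x = (0.0, 0.0)
g(y_3) = b*y + (c1 - a1*y)*x1 + (c2 - a2*y)*x2 = 16*(-0.25) + 4.75*0.0 + 5.0*0.0 = -4.0 + 0.0 + 0.0 = -4.0


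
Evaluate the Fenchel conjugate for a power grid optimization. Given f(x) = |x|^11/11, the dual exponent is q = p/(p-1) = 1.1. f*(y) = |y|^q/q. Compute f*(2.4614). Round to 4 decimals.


The conjugate exponent q satisfies 1/p + 1/q = 1.
p = 11, so q = 11/(11 - 1) = 1.1
|y|^q = 2.4614^1.1 = 2.6934
f*(2.4614) = 2.6934 / 1.1 = 2.4485


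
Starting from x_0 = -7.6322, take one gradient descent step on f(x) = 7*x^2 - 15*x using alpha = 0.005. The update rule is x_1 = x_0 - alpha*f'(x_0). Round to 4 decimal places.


We compute the gradient at x_0 and apply the update.
f'(x) = 14*x - 15
f'(-7.6322) = 14*-7.6322 - 15 = -121.8508
x_1 = -7.6322 - 0.005*-121.8508 = -7.0229


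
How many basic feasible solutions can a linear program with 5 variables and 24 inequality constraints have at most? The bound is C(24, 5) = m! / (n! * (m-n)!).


Each vertex corresponds to some choice of n active constraints out of m, so the number of vertices is at most C(m, n) = m! / (n!(m-n)!).
m = 24, n = 5
Numerator: 24 * 23 * 22 * 21 * 20
Denominator: 5! = 120
C(24, 5) = 42504


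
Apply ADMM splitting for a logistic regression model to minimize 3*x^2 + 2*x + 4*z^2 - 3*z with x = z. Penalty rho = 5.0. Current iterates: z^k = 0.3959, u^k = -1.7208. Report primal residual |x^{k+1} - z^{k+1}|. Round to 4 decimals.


ADMM iteration with rho = 5.0, z^k = 0.3959, u^k = -1.7208
Step 1: x-update.
Minimize 3*x^2 + 2*x + (5.0/2)*(x - 0.3959 - 1.7208)^2
FOC: (2*3 + 5.0)*x = -2 + 5.0*(0.3959 + 1.7208)
x^{k+1} = 0.7803
Step 2: z-update.
Minimize 4*z^2 - 3*z + (5.0/2)*(0.7803 - z - 1.7208)^2
FOC: (2*4 + 5.0)*z = 3 + 5.0*(0.7803 - 1.7208)
z^{k+1} = -0.131
Step 3: u-update.
u^{k+1} = -1.7208 + 0.7803 + 0.131 = -0.8095
Step 4: Primal residual = |0.7803 + 0.131| = 0.9113


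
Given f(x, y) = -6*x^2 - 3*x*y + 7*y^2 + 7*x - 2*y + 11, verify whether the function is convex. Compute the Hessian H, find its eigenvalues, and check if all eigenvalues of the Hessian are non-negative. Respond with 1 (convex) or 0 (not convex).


The Hessian of f(x,y) = -6*x^2 - 3*x*y + 7*y^2 + 7*x - 2*y + 11 is:
H = [[-12, -3], [-3, 14]]
Trace = -12 + 14 = 2
Determinant = -12*14 - (-3)^2 = -177
Discriminant = (2)^2 - 4*-177 = 712.0
Eigenvalues: lambda_1 = -12.3417, lambda_2 = 14.3417
The function is not convex.

0


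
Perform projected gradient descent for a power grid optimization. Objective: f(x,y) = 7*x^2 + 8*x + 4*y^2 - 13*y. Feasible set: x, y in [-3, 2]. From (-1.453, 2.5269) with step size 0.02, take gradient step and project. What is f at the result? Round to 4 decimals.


Step 1: Compute gradient at (-1.453, 2.5269).
grad_x = 2*7*-1.453 + 8 = -12.342
grad_y = 2*4*2.5269 - 13 = 7.2152
Step 2: Gradient step.
x_raw = -1.453 - 0.02*-12.342 = -1.2062
y_raw = 2.5269 - 0.02*7.2152 = 2.3826
Step 3: Project onto [-3, 2].
x_proj = clip(-1.2062) = -1.2062
y_proj = clip(2.3826) = 2.0
Step 4: Evaluate f.
f(-1.2062, 2.0) = -9.4655


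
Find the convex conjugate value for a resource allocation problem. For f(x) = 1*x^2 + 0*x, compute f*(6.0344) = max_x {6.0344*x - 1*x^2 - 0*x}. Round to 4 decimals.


f*(y) = sup_x {y*x - a*x^2 - b*x} = sup_x {(y-b)*x - a*x^2}
FOC: (y - b) - 2a*x = 0 => x* = (y - b)/(2a)
x* = (6.0344 - 0)/(2*1) = 3.0172
f*(6.0344) = (y-b)^2/(4a) = (6.0344 - 0)^2/(4*1)
= 36.414/4 = 9.1035


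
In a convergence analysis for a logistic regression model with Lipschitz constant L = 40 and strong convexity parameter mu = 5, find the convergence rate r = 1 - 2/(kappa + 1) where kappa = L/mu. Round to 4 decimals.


Step 1: Compute the condition number.
kappa = L/mu = 40/5 = 8.0
Step 2: Compute the convergence rate.
r = 1 - 2/(kappa + 1) = 1 - 2*mu/(L + mu) = (L - mu)/(L + mu) = 35/45 = 0.7778


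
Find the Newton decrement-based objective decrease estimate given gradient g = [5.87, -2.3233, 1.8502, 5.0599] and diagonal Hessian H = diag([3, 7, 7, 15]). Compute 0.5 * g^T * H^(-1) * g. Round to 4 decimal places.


Step 1: H is diagonal, so H^(-1) * g = [1.9567, -0.3319, 0.2643, 0.3373].
Step 2: g^T H^(-1) g = sum_i g_i^2 / H_ii
  = (5.87)^2/3 + (-2.3233)^2/7 + (1.8502)^2/7 + (5.0599)^2/15
  = 11.4856 + 0.7711 + 0.489 + 1.7068 = 14.4526
Step 3: Objective decrease = 0.5 * g^T H^(-1) g = 7.2263


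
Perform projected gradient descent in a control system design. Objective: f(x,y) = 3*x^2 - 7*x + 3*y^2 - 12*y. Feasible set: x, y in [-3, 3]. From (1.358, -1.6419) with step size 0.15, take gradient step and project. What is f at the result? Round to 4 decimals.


Step 1: Compute gradient at (1.358, -1.6419).
grad_x = 2*3*1.358 - 7 = 1.148
grad_y = 2*3*-1.6419 - 12 = -21.8514
Step 2: Gradient step.
x_raw = 1.358 - 0.15*1.148 = 1.1858
y_raw = -1.6419 - 0.15*-21.8514 = 1.6358
Step 3: Project onto [-3, 3].
x_proj = clip(1.1858) = 1.1858
y_proj = clip(1.6358) = 1.6358
Step 4: Evaluate f.
f(1.1858, 1.6358) = -15.6843
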